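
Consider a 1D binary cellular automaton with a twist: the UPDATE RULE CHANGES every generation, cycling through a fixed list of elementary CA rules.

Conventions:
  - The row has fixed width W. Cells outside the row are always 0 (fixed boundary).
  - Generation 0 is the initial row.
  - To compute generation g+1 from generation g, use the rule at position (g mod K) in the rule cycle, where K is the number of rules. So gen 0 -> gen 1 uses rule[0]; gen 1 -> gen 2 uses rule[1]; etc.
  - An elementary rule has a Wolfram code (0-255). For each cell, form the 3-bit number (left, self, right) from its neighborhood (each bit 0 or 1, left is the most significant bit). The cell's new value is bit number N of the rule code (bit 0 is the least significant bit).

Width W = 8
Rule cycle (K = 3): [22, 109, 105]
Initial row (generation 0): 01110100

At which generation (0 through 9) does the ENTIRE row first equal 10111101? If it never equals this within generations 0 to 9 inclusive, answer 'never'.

Gen 0: 01110100
Gen 1 (rule 22): 10000110
Gen 2 (rule 109): 10110110
Gen 3 (rule 105): 01111110
Gen 4 (rule 22): 10000001
Gen 5 (rule 109): 10111101
Gen 6 (rule 105): 01100110
Gen 7 (rule 22): 10011001
Gen 8 (rule 109): 10011001
Gen 9 (rule 105): 00011000

Answer: 5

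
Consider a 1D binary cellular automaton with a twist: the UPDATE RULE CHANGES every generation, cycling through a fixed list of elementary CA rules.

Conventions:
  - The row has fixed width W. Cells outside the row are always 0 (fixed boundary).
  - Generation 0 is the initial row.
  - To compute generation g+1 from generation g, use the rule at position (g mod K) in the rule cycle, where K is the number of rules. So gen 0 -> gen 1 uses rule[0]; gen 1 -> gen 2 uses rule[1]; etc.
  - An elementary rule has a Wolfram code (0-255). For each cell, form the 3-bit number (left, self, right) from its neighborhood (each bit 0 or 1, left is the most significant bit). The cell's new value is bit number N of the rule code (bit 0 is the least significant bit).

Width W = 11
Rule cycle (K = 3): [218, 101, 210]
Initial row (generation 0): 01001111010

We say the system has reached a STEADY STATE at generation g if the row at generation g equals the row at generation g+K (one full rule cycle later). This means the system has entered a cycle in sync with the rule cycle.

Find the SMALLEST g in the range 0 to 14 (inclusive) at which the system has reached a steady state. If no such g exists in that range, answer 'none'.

Answer: none

Derivation:
Gen 0: 01001111010
Gen 1 (rule 218): 10111111001
Gen 2 (rule 101): 11000001001
Gen 3 (rule 210): 01100010110
Gen 4 (rule 218): 11110100111
Gen 5 (rule 101): 00011100001
Gen 6 (rule 210): 00101110010
Gen 7 (rule 218): 01001111101
Gen 8 (rule 101): 01000000111
Gen 9 (rule 210): 10100001011
Gen 10 (rule 218): 00010010011
Gen 11 (rule 101): 11010010001
Gen 12 (rule 210): 01001101010
Gen 13 (rule 218): 10111100001
Gen 14 (rule 101): 11000101101
Gen 15 (rule 210): 01101000100
Gen 16 (rule 218): 11100101010
Gen 17 (rule 101): 00100111110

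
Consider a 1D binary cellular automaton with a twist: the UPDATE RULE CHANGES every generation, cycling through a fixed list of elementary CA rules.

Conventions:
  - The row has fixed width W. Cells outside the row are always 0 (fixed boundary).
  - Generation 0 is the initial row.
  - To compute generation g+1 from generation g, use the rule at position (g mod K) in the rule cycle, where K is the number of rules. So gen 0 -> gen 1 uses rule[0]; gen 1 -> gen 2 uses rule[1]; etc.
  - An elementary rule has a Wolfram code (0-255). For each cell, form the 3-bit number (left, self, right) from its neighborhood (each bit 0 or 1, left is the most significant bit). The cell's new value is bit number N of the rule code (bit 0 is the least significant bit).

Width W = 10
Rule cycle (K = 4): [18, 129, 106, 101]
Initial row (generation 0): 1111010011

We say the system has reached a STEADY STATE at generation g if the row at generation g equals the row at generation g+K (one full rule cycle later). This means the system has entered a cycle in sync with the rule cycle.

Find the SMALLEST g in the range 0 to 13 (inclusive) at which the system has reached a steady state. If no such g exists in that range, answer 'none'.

Answer: 9

Derivation:
Gen 0: 1111010011
Gen 1 (rule 18): 0000001100
Gen 2 (rule 129): 1111100001
Gen 3 (rule 106): 1000100010
Gen 4 (rule 101): 1010101010
Gen 5 (rule 18): 0000000001
Gen 6 (rule 129): 1111111100
Gen 7 (rule 106): 1000000100
Gen 8 (rule 101): 1011110101
Gen 9 (rule 18): 0000000000
Gen 10 (rule 129): 1111111111
Gen 11 (rule 106): 1000000001
Gen 12 (rule 101): 1011111101
Gen 13 (rule 18): 0000000000
Gen 14 (rule 129): 1111111111
Gen 15 (rule 106): 1000000001
Gen 16 (rule 101): 1011111101
Gen 17 (rule 18): 0000000000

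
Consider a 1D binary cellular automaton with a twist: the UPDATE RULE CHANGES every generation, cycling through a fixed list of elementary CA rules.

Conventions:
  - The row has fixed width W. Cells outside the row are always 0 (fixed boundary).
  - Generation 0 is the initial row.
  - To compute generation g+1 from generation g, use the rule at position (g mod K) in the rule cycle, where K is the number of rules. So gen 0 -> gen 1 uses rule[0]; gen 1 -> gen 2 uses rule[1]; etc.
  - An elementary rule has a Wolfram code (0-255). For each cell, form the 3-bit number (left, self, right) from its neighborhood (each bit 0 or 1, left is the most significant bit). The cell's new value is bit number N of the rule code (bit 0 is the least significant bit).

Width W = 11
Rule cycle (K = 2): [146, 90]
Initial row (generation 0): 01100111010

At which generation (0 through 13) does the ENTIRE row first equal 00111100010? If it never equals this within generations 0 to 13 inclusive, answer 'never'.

Gen 0: 01100111010
Gen 1 (rule 146): 10011010001
Gen 2 (rule 90): 01111001010
Gen 3 (rule 146): 10110110001
Gen 4 (rule 90): 00110111010
Gen 5 (rule 146): 01000010001
Gen 6 (rule 90): 10100101010
Gen 7 (rule 146): 00011000001
Gen 8 (rule 90): 00111100010
Gen 9 (rule 146): 01011010101
Gen 10 (rule 90): 10011000000
Gen 11 (rule 146): 01100100000
Gen 12 (rule 90): 11111010000
Gen 13 (rule 146): 01110001000

Answer: 8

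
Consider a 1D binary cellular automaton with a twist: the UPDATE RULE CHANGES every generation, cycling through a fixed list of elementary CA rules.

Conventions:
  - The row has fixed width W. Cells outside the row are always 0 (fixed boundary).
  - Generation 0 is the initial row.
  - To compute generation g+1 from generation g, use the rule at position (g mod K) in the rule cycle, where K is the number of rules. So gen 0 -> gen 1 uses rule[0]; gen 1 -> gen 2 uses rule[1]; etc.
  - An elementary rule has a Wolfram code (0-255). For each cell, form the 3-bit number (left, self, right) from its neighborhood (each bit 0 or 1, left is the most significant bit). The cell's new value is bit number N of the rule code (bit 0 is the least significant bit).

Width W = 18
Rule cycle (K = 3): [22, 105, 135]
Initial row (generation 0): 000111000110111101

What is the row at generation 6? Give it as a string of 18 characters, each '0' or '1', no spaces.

Gen 0: 000111000110111101
Gen 1 (rule 22): 001000101000000001
Gen 2 (rule 105): 100010010011111100
Gen 3 (rule 135): 101110110101111001
Gen 4 (rule 22): 100000000100000111
Gen 5 (rule 105): 001111110001110101
Gen 6 (rule 135): 110111100110100101

Answer: 110111100110100101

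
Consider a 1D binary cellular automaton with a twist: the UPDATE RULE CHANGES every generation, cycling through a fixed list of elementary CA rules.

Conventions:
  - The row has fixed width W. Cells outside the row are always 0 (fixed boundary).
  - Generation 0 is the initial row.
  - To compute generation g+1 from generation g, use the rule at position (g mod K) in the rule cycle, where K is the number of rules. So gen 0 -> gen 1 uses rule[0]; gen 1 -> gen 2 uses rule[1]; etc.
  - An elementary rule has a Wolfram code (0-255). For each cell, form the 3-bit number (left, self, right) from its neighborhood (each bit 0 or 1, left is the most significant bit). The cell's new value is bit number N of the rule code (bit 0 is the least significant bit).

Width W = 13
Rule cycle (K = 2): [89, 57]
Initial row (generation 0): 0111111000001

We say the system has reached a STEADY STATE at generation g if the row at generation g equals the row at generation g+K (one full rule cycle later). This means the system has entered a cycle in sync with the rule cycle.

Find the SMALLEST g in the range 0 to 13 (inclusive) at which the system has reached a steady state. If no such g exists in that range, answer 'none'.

Answer: none

Derivation:
Gen 0: 0111111000001
Gen 1 (rule 89): 0100001111100
Gen 2 (rule 57): 0011101000011
Gen 3 (rule 89): 1010100111011
Gen 4 (rule 57): 0101010100110
Gen 5 (rule 89): 0000000010111
Gen 6 (rule 57): 1111111001100
Gen 7 (rule 89): 1000001101111
Gen 8 (rule 57): 0111101011000
Gen 9 (rule 89): 0100100011111
Gen 10 (rule 57): 0010011010000
Gen 11 (rule 89): 1001011001111
Gen 12 (rule 57): 0100110101000
Gen 13 (rule 89): 0010110000111
Gen 14 (rule 57): 1001101110100
Gen 15 (rule 89): 0101101010011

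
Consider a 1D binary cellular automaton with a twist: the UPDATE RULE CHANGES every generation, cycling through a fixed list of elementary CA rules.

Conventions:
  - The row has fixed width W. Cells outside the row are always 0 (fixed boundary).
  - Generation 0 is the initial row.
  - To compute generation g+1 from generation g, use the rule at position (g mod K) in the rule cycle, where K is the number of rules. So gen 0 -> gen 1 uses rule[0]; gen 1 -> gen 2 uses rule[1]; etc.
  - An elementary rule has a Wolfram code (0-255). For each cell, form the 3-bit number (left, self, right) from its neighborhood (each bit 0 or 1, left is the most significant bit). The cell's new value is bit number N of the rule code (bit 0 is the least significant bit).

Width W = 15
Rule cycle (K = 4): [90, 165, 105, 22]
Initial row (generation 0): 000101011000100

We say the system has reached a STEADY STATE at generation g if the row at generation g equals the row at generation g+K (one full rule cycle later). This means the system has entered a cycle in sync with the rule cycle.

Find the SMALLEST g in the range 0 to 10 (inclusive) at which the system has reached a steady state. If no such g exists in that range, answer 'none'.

Gen 0: 000101011000100
Gen 1 (rule 90): 001000011101010
Gen 2 (rule 165): 101011001011110
Gen 3 (rule 105): 010111000110010
Gen 4 (rule 22): 110000101001111
Gen 5 (rule 90): 111001000111001
Gen 6 (rule 165): 010001010010001
Gen 7 (rule 105): 000100100000100
Gen 8 (rule 22): 001111110001110
Gen 9 (rule 90): 011000011011011
Gen 10 (rule 165): 000011000100100
Gen 11 (rule 105): 111011010000001
Gen 12 (rule 22): 000000011000011
Gen 13 (rule 90): 000000111100111
Gen 14 (rule 165): 111110011000010

Answer: none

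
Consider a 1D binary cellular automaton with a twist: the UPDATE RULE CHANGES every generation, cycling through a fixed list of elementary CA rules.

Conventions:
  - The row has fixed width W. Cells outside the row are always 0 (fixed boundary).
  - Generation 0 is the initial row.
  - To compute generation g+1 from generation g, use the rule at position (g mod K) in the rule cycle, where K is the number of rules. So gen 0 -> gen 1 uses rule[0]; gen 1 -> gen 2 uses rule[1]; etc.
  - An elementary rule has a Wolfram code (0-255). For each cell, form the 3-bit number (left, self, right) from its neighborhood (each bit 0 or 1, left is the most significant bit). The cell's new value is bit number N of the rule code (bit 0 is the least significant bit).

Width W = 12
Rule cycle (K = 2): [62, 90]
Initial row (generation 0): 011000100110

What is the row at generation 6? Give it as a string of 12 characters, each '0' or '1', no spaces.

Gen 0: 011000100110
Gen 1 (rule 62): 110101111101
Gen 2 (rule 90): 110001000100
Gen 3 (rule 62): 101011101110
Gen 4 (rule 90): 000010101011
Gen 5 (rule 62): 000111111110
Gen 6 (rule 90): 001100000011

Answer: 001100000011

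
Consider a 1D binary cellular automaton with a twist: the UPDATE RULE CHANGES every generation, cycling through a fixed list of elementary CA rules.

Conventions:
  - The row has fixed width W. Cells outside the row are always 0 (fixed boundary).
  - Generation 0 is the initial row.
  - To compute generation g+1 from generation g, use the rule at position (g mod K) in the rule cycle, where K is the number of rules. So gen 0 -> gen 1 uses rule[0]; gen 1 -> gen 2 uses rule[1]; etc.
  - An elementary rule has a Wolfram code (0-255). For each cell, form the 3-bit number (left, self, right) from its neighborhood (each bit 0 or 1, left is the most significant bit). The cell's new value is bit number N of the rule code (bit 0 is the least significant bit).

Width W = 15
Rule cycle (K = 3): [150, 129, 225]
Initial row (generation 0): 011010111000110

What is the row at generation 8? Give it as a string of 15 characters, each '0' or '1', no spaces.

Gen 0: 011010111000110
Gen 1 (rule 150): 100010010101001
Gen 2 (rule 129): 001000000000000
Gen 3 (rule 225): 100011111111111
Gen 4 (rule 150): 110101111111110
Gen 5 (rule 129): 000000111111100
Gen 6 (rule 225): 111110011111101
Gen 7 (rule 150): 011101101111001
Gen 8 (rule 129): 001000000110000

Answer: 001000000110000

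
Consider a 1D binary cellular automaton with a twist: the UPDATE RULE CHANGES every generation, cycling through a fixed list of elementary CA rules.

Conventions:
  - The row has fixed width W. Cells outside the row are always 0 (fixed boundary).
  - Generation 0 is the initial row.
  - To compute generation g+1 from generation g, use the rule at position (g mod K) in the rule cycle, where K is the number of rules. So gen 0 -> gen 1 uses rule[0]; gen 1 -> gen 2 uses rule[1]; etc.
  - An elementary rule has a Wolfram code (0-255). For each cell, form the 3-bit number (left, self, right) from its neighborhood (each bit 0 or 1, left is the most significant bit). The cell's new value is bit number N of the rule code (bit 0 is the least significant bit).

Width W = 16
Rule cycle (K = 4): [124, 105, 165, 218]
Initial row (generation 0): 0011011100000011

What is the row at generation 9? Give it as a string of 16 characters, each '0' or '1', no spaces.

Gen 0: 0011011100000011
Gen 1 (rule 124): 0011110110000011
Gen 2 (rule 105): 1010011110111011
Gen 3 (rule 165): 1110001101010100
Gen 4 (rule 218): 1111011100000010
Gen 5 (rule 124): 1001110110000011
Gen 6 (rule 105): 0001011110111011
Gen 7 (rule 165): 1101101101010100
Gen 8 (rule 218): 1101101100000010
Gen 9 (rule 124): 1111111110000011

Answer: 1111111110000011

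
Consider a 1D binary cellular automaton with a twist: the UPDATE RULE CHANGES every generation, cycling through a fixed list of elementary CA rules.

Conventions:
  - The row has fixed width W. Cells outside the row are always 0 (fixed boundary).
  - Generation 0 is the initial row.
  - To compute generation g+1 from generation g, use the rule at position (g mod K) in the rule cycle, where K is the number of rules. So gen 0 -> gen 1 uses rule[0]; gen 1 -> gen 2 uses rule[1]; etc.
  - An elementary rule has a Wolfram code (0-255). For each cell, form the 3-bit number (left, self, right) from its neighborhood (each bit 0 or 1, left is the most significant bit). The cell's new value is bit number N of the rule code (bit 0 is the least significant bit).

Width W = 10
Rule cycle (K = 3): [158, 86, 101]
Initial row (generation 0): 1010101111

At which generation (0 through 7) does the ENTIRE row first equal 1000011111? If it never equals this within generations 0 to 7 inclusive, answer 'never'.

Gen 0: 1010101111
Gen 1 (rule 158): 1010101110
Gen 2 (rule 86): 1010100011
Gen 3 (rule 101): 1111101001
Gen 4 (rule 158): 1111001111
Gen 5 (rule 86): 0001110001
Gen 6 (rule 101): 1100010101
Gen 7 (rule 158): 1010110101

Answer: never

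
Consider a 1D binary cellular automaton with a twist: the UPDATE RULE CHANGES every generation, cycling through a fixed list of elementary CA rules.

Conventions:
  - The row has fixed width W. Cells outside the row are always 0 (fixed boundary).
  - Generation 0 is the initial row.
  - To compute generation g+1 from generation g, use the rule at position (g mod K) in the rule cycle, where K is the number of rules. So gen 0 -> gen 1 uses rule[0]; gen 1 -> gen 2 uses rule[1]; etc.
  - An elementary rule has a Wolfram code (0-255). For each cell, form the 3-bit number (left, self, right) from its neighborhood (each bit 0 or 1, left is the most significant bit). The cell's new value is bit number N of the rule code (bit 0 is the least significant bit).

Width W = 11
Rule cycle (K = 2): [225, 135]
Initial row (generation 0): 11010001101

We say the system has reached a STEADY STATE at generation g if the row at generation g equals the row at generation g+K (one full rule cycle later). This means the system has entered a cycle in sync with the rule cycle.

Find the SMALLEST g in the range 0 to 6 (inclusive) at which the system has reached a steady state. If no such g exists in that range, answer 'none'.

Gen 0: 11010001101
Gen 1 (rule 225): 01100100110
Gen 2 (rule 135): 10001101000
Gen 3 (rule 225): 00100110011
Gen 4 (rule 135): 11101000100
Gen 5 (rule 225): 01110010001
Gen 6 (rule 135): 10100110111
Gen 7 (rule 225): 01000011011
Gen 8 (rule 135): 11011100000

Answer: none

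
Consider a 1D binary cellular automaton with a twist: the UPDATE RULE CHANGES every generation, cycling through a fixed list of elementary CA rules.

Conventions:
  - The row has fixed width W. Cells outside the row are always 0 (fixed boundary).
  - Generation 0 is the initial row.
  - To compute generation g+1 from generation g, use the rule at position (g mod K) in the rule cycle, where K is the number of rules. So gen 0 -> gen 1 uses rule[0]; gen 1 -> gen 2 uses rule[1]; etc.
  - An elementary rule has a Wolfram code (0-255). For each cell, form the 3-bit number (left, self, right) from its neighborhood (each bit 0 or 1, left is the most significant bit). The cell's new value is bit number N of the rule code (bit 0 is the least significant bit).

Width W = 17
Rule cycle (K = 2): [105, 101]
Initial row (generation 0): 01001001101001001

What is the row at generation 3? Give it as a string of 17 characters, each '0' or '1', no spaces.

Gen 0: 01001001101001001
Gen 1 (rule 105): 00000001110000000
Gen 2 (rule 101): 11111100010111111
Gen 3 (rule 105): 10000101001100001

Answer: 10000101001100001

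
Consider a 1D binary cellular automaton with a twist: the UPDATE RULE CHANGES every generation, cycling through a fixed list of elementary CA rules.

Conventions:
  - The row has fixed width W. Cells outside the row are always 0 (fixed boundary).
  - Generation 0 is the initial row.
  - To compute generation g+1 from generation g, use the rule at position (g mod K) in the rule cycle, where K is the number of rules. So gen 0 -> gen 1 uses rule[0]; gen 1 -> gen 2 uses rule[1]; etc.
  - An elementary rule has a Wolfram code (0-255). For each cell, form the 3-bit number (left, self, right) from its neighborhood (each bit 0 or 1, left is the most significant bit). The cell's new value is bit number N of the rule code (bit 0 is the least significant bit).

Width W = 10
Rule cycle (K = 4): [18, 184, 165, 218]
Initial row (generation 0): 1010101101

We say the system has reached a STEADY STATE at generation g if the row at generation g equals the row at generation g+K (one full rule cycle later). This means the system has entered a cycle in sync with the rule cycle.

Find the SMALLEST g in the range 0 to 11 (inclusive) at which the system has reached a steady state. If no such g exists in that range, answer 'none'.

Gen 0: 1010101101
Gen 1 (rule 18): 0000000000
Gen 2 (rule 184): 0000000000
Gen 3 (rule 165): 1111111111
Gen 4 (rule 218): 1111111111
Gen 5 (rule 18): 0000000000
Gen 6 (rule 184): 0000000000
Gen 7 (rule 165): 1111111111
Gen 8 (rule 218): 1111111111
Gen 9 (rule 18): 0000000000
Gen 10 (rule 184): 0000000000
Gen 11 (rule 165): 1111111111
Gen 12 (rule 218): 1111111111
Gen 13 (rule 18): 0000000000
Gen 14 (rule 184): 0000000000
Gen 15 (rule 165): 1111111111

Answer: 1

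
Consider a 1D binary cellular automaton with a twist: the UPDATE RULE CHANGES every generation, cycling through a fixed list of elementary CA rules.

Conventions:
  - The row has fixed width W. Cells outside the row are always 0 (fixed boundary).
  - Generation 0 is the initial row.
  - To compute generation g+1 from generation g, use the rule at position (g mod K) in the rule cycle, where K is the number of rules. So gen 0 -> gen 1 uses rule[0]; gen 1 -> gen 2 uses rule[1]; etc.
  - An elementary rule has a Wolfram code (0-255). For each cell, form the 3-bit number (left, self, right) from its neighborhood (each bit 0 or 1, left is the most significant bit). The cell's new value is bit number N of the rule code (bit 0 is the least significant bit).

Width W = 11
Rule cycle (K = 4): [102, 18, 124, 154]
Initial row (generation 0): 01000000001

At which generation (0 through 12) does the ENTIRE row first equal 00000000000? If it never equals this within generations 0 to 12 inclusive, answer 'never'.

Answer: 6

Derivation:
Gen 0: 01000000001
Gen 1 (rule 102): 11000000011
Gen 2 (rule 18): 00100000100
Gen 3 (rule 124): 00110000110
Gen 4 (rule 154): 01101001101
Gen 5 (rule 102): 10111010111
Gen 6 (rule 18): 00000000000
Gen 7 (rule 124): 00000000000
Gen 8 (rule 154): 00000000000
Gen 9 (rule 102): 00000000000
Gen 10 (rule 18): 00000000000
Gen 11 (rule 124): 00000000000
Gen 12 (rule 154): 00000000000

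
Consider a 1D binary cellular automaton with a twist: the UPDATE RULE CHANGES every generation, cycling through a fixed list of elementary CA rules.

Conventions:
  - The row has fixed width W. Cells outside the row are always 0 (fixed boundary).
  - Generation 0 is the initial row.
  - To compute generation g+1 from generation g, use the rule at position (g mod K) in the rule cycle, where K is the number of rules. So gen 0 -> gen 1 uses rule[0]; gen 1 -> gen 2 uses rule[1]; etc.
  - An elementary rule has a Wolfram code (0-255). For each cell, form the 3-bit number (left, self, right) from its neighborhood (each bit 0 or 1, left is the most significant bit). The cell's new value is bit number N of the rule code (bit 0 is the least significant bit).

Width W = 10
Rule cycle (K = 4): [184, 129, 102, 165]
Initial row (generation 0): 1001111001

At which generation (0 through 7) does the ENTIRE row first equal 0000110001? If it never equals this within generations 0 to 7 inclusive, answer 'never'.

Answer: 6

Derivation:
Gen 0: 1001111001
Gen 1 (rule 184): 0101110100
Gen 2 (rule 129): 0000100001
Gen 3 (rule 102): 0001100011
Gen 4 (rule 165): 1100001000
Gen 5 (rule 184): 1010000100
Gen 6 (rule 129): 0000110001
Gen 7 (rule 102): 0001010011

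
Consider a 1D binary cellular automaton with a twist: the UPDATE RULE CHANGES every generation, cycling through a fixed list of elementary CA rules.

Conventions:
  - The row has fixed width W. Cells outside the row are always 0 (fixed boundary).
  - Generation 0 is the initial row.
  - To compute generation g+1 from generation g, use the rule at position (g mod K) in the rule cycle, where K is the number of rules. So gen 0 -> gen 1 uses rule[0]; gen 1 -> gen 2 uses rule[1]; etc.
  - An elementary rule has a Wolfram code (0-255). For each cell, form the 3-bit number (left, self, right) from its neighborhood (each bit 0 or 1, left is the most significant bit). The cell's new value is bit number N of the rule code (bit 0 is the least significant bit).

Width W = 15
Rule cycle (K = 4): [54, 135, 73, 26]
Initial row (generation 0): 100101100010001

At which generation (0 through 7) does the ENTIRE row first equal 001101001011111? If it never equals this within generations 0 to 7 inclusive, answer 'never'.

Gen 0: 100101100010001
Gen 1 (rule 54): 111110010111011
Gen 2 (rule 135): 011100110010000
Gen 3 (rule 73): 010100110000111
Gen 4 (rule 26): 100011101001100
Gen 5 (rule 54): 110100011110010
Gen 6 (rule 135): 000101101100110
Gen 7 (rule 73): 110001101100110

Answer: never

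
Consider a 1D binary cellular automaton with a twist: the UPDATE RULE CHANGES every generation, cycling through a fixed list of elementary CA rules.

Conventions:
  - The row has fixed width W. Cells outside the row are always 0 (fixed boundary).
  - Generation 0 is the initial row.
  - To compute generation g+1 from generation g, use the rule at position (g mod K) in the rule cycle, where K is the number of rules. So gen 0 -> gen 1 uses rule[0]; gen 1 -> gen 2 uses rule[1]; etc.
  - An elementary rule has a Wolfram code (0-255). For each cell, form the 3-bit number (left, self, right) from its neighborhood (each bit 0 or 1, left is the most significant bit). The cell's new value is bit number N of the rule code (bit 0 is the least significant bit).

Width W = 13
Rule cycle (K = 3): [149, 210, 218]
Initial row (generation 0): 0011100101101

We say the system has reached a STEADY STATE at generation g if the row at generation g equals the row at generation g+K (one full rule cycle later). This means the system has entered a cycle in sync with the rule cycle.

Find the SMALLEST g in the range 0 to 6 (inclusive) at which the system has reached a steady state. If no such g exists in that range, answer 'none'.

Answer: none

Derivation:
Gen 0: 0011100101101
Gen 1 (rule 149): 1001010100001
Gen 2 (rule 210): 0110000010010
Gen 3 (rule 218): 1111000101101
Gen 4 (rule 149): 0110110100001
Gen 5 (rule 210): 1010010010010
Gen 6 (rule 218): 0001101101101
Gen 7 (rule 149): 1100000000001
Gen 8 (rule 210): 0110000000010
Gen 9 (rule 218): 1111000000101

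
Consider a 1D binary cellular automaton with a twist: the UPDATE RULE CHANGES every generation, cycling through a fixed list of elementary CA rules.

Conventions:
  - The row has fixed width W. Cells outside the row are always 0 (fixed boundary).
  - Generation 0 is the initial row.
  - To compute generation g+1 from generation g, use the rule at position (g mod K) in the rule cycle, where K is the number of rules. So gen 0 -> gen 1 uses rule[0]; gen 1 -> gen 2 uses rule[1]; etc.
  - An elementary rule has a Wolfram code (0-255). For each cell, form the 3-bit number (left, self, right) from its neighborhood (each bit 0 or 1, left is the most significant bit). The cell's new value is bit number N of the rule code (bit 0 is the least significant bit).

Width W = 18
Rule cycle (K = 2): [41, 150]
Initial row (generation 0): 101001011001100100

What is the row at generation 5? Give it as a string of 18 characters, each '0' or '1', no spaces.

Answer: 100111100000110110

Derivation:
Gen 0: 101001011001100100
Gen 1 (rule 41): 010000110001000001
Gen 2 (rule 150): 111001001011100011
Gen 3 (rule 41): 100000000110001010
Gen 4 (rule 150): 110000001001011011
Gen 5 (rule 41): 100111100000110110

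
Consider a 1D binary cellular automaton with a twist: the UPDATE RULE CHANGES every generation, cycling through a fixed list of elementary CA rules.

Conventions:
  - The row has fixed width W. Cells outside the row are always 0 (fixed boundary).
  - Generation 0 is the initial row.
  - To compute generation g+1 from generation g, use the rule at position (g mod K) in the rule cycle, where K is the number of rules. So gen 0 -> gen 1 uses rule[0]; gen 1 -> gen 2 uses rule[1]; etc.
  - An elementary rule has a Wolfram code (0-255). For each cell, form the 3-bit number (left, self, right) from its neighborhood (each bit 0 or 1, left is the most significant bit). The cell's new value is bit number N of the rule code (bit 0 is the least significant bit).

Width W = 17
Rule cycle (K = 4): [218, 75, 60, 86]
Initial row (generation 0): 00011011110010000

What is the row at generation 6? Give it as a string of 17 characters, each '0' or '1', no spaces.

Answer: 10010110101110001

Derivation:
Gen 0: 00011011110010000
Gen 1 (rule 218): 00111011111101000
Gen 2 (rule 75): 11101010000100011
Gen 3 (rule 60): 10011111000110010
Gen 4 (rule 86): 11100001101011111
Gen 5 (rule 218): 11110011100011111
Gen 6 (rule 75): 10010110101110001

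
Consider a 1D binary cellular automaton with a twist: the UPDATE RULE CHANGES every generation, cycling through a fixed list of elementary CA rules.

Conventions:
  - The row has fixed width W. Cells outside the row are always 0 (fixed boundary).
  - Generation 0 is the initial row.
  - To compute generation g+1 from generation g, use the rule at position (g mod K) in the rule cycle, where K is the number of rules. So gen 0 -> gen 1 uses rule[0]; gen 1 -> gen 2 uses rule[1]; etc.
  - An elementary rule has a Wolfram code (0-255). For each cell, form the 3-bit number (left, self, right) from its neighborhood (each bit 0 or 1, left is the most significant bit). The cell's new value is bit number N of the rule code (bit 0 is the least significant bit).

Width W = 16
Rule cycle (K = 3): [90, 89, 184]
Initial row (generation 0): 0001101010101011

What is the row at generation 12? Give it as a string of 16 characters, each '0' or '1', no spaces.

Answer: 0101110110101110

Derivation:
Gen 0: 0001101010101011
Gen 1 (rule 90): 0011100000000011
Gen 2 (rule 89): 1010111111111011
Gen 3 (rule 184): 0101111111110110
Gen 4 (rule 90): 1001000000010111
Gen 5 (rule 89): 0100111111000101
Gen 6 (rule 184): 0010111110100010
Gen 7 (rule 90): 0100100010010101
Gen 8 (rule 89): 0010011001000000
Gen 9 (rule 184): 0001010100100000
Gen 10 (rule 90): 0010000011010000
Gen 11 (rule 89): 1001111011001111
Gen 12 (rule 184): 0101110110101110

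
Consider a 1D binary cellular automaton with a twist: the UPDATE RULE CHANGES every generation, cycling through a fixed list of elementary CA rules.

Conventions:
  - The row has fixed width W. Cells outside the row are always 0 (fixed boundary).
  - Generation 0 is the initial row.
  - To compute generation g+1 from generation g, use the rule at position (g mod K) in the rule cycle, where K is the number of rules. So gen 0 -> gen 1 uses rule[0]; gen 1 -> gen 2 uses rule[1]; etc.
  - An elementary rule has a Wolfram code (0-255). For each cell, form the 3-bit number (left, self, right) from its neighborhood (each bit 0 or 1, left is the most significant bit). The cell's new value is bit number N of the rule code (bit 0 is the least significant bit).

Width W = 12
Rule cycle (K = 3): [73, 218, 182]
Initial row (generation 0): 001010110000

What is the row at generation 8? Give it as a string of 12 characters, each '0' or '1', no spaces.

Answer: 000000111111

Derivation:
Gen 0: 001010110000
Gen 1 (rule 73): 100000110111
Gen 2 (rule 218): 010001110111
Gen 3 (rule 182): 111010101010
Gen 4 (rule 73): 101000000000
Gen 5 (rule 218): 000100000000
Gen 6 (rule 182): 001110000000
Gen 7 (rule 73): 101010111111
Gen 8 (rule 218): 000000111111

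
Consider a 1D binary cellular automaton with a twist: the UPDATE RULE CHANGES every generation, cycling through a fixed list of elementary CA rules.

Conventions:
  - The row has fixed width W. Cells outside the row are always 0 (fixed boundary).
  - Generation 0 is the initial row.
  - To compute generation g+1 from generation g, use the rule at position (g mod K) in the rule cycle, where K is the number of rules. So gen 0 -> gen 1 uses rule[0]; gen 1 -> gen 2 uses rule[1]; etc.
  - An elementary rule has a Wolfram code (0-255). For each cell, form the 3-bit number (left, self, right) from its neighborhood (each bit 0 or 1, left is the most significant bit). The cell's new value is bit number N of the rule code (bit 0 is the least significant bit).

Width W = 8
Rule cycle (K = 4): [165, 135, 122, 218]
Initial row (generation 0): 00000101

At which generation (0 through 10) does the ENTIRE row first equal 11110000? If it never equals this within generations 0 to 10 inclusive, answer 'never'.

Gen 0: 00000101
Gen 1 (rule 165): 11110111
Gen 2 (rule 135): 01100010
Gen 3 (rule 122): 11110101
Gen 4 (rule 218): 11110000
Gen 5 (rule 165): 01100111
Gen 6 (rule 135): 10001010
Gen 7 (rule 122): 01010101
Gen 8 (rule 218): 10000000
Gen 9 (rule 165): 10111111
Gen 10 (rule 135): 10011110

Answer: 4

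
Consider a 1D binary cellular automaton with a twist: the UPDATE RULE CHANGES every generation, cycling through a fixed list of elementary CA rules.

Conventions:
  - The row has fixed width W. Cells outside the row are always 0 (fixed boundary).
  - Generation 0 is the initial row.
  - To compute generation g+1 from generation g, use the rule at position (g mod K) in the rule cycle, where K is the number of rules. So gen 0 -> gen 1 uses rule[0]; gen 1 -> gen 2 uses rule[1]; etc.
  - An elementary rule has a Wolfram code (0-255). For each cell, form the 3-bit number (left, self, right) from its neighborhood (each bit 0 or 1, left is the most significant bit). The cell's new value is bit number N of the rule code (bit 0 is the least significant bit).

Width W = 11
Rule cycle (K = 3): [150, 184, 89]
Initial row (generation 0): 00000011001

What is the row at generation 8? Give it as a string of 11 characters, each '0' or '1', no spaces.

Gen 0: 00000011001
Gen 1 (rule 150): 00000100111
Gen 2 (rule 184): 00000010110
Gen 3 (rule 89): 11111000111
Gen 4 (rule 150): 01110101010
Gen 5 (rule 184): 01101010101
Gen 6 (rule 89): 01100000000
Gen 7 (rule 150): 10010000000
Gen 8 (rule 184): 01001000000

Answer: 01001000000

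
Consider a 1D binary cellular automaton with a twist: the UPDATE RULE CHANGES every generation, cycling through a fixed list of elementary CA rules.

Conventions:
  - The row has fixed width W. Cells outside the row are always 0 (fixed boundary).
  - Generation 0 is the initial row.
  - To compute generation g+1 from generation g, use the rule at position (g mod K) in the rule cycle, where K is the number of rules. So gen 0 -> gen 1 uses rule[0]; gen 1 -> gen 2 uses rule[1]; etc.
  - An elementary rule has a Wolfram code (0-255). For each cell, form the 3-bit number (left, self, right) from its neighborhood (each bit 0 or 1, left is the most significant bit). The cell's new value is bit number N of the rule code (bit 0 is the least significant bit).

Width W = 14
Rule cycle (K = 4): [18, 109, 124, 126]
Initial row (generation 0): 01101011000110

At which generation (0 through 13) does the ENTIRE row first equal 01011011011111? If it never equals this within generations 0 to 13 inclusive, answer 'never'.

Answer: never

Derivation:
Gen 0: 01101011000110
Gen 1 (rule 18): 10000000101001
Gen 2 (rule 109): 10111110111001
Gen 3 (rule 124): 11100011101101
Gen 4 (rule 126): 10110110111111
Gen 5 (rule 18): 00000000000000
Gen 6 (rule 109): 11111111111111
Gen 7 (rule 124): 10000000000001
Gen 8 (rule 126): 11000000000011
Gen 9 (rule 18): 00100000000100
Gen 10 (rule 109): 10101111110101
Gen 11 (rule 124): 11111000011111
Gen 12 (rule 126): 10001100110001
Gen 13 (rule 18): 01010011001010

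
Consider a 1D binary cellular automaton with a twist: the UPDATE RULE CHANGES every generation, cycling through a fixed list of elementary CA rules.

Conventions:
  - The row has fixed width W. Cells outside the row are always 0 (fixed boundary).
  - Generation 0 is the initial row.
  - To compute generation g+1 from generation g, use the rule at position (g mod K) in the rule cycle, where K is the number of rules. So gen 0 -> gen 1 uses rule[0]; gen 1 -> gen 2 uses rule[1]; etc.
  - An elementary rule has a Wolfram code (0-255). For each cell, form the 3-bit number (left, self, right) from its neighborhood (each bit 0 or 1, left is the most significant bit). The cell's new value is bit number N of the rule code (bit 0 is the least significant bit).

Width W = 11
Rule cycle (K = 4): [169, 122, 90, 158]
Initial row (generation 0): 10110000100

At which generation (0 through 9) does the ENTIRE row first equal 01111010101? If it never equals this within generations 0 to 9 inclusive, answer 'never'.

Answer: never

Derivation:
Gen 0: 10110000100
Gen 1 (rule 169): 01100110001
Gen 2 (rule 122): 11111111010
Gen 3 (rule 90): 10000001001
Gen 4 (rule 158): 11000011111
Gen 5 (rule 169): 10011011110
Gen 6 (rule 122): 01111110011
Gen 7 (rule 90): 11000011111
Gen 8 (rule 158): 10100111110
Gen 9 (rule 169): 01000111100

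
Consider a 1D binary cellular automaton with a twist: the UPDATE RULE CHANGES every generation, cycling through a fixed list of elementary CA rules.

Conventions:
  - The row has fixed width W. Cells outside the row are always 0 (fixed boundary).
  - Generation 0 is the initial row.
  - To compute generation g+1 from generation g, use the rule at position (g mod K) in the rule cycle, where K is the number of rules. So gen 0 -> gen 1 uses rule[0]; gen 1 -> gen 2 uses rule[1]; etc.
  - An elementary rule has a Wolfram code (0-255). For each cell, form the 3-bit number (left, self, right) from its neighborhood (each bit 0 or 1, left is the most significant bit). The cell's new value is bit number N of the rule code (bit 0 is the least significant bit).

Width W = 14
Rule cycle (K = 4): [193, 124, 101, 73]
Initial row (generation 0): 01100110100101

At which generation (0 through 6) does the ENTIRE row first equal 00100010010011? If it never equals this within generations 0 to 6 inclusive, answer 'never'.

Answer: never

Derivation:
Gen 0: 01100110100101
Gen 1 (rule 193): 00100010000000
Gen 2 (rule 124): 00110011000000
Gen 3 (rule 101): 10010001011111
Gen 4 (rule 73): 00000100010001
Gen 5 (rule 193): 11110001000100
Gen 6 (rule 124): 10011001100110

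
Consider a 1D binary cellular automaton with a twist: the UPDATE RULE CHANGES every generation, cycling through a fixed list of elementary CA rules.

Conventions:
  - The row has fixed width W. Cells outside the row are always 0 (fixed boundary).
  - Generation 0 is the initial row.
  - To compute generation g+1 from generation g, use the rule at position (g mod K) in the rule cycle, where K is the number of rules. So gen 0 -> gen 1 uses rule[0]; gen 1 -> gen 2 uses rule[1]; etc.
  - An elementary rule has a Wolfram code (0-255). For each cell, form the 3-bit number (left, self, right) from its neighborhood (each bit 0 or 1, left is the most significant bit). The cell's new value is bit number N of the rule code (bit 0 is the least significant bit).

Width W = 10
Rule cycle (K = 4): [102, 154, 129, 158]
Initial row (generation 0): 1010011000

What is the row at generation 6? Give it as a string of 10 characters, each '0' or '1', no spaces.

Gen 0: 1010011000
Gen 1 (rule 102): 1110101000
Gen 2 (rule 154): 1100000100
Gen 3 (rule 129): 0001110001
Gen 4 (rule 158): 0011101011
Gen 5 (rule 102): 0100111101
Gen 6 (rule 154): 1011111000

Answer: 1011111000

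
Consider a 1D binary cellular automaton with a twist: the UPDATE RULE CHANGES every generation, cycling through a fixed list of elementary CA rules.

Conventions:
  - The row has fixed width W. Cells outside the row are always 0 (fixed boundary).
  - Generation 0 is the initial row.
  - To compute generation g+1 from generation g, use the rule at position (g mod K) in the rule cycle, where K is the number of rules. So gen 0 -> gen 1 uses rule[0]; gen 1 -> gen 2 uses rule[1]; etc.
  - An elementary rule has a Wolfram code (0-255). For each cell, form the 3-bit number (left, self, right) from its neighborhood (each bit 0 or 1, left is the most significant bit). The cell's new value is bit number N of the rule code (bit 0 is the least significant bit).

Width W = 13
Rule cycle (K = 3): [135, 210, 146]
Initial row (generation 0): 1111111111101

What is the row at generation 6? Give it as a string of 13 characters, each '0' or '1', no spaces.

Gen 0: 1111111111101
Gen 1 (rule 135): 0111111111001
Gen 2 (rule 210): 1011111111110
Gen 3 (rule 146): 0001111111101
Gen 4 (rule 135): 1110111111001
Gen 5 (rule 210): 0110011111110
Gen 6 (rule 146): 1001101111101

Answer: 1001101111101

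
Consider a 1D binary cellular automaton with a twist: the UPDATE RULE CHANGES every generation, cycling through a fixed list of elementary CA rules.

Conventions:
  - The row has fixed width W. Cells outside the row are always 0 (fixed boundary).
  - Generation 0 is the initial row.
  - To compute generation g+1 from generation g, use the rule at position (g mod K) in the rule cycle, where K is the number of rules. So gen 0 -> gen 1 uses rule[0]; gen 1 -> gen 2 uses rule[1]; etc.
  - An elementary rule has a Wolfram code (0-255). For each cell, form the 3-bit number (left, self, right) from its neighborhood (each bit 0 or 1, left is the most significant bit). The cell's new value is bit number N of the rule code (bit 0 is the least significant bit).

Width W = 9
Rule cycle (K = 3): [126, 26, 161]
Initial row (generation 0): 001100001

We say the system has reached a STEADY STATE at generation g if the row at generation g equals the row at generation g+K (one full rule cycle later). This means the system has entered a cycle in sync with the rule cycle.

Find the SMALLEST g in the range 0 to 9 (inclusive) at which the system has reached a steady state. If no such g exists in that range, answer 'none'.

Gen 0: 001100001
Gen 1 (rule 126): 011110011
Gen 2 (rule 26): 110001110
Gen 3 (rule 161): 000100100
Gen 4 (rule 126): 001111110
Gen 5 (rule 26): 011000001
Gen 6 (rule 161): 000011100
Gen 7 (rule 126): 000110110
Gen 8 (rule 26): 001100101
Gen 9 (rule 161): 100000010
Gen 10 (rule 126): 110000111
Gen 11 (rule 26): 101001100
Gen 12 (rule 161): 010000001

Answer: none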